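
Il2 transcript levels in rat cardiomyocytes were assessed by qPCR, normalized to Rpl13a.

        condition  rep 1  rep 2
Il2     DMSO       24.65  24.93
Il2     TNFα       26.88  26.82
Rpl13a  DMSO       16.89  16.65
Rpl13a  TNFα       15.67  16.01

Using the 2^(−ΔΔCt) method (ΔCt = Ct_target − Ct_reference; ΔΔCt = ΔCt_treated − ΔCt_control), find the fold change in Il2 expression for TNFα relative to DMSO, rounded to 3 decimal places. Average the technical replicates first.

0.126

Mean Ct: Il2 DMSO 24.790; Il2 TNFα 26.850; Rpl13a DMSO 16.770; Rpl13a TNFα 15.840
ΔCt(DMSO) = 24.790 − 16.770 = 8.020
ΔCt(TNFα) = 26.850 − 15.840 = 11.010
ΔΔCt = 11.010 − 8.020 = 2.990
Fold change = 2^(−2.990) = 0.1259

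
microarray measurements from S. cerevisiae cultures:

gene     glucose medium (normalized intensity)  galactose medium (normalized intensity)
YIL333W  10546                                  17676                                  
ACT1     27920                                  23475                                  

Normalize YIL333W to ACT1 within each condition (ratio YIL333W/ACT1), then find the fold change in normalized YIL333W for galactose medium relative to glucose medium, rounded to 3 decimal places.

1.993

YIL333W/ACT1 (glucose medium) = 10546 / 27920 = 0.37772
YIL333W/ACT1 (galactose medium) = 17676 / 23475 = 0.75297
Fold change = 0.75297 / 0.37772 = 1.9935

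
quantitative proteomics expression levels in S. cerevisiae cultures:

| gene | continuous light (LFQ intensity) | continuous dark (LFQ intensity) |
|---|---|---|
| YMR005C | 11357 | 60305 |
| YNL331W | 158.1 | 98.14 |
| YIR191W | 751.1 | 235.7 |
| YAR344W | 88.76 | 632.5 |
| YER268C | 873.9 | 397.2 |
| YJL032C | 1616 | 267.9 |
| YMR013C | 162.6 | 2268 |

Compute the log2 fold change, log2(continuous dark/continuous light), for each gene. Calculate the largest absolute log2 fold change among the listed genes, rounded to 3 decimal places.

3.802

log2(60305/11357) = 2.409  (YMR005C)
log2(98.14/158.1) = -0.688  (YNL331W)
log2(235.7/751.1) = -1.672  (YIR191W)
log2(632.5/88.76) = 2.833  (YAR344W)
log2(397.2/873.9) = -1.138  (YER268C)
log2(267.9/1616) = -2.593  (YJL032C)
log2(2268/162.6) = 3.802  (YMR013C)
The largest magnitude belongs to YMR013C.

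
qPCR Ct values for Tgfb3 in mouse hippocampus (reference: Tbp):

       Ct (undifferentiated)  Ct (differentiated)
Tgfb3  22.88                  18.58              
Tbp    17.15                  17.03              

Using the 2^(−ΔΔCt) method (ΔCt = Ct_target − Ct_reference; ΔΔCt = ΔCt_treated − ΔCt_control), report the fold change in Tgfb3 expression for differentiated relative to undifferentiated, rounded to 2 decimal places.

ΔCt(undifferentiated) = 22.880 − 17.150 = 5.730
ΔCt(differentiated) = 18.580 − 17.030 = 1.550
ΔΔCt = 1.550 − 5.730 = -4.180
Fold change = 2^(−(-4.180)) = 2^4.180 = 18.126

18.13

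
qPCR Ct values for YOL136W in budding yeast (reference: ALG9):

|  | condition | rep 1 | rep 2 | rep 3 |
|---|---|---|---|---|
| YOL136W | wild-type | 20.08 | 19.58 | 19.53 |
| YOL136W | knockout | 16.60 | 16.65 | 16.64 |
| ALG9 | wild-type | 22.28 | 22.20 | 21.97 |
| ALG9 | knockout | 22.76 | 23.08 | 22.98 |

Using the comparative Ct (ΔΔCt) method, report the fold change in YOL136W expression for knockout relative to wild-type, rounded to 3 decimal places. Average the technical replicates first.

Mean Ct: YOL136W wild-type 19.730; YOL136W knockout 16.630; ALG9 wild-type 22.150; ALG9 knockout 22.940
ΔCt(wild-type) = 19.730 − 22.150 = -2.420
ΔCt(knockout) = 16.630 − 22.940 = -6.310
ΔΔCt = -6.310 − (-2.420) = -3.890
Fold change = 2^(−(-3.890)) = 2^3.890 = 14.8254

14.825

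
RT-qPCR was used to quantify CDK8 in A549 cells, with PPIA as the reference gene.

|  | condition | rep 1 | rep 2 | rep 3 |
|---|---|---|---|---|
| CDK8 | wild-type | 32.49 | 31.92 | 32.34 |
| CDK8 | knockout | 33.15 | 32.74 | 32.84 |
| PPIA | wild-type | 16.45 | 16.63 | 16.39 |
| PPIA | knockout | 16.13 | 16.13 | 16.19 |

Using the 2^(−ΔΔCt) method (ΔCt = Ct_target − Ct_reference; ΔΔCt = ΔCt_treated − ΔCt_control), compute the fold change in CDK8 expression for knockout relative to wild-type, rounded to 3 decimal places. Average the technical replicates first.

Mean Ct: CDK8 wild-type 32.250; CDK8 knockout 32.910; PPIA wild-type 16.490; PPIA knockout 16.150
ΔCt(wild-type) = 32.250 − 16.490 = 15.760
ΔCt(knockout) = 32.910 − 16.150 = 16.760
ΔΔCt = 16.760 − 15.760 = 1.000
Fold change = 2^(−1.000) = 0.5000

0.500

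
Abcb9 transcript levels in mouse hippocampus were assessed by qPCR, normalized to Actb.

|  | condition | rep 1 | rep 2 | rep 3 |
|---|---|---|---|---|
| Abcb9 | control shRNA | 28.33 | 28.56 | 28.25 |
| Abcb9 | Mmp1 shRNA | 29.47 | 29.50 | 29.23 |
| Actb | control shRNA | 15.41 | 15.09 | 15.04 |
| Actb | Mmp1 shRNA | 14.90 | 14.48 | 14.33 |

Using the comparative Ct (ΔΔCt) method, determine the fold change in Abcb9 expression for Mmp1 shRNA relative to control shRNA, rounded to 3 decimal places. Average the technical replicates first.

Mean Ct: Abcb9 control shRNA 28.380; Abcb9 Mmp1 shRNA 29.400; Actb control shRNA 15.180; Actb Mmp1 shRNA 14.570
ΔCt(control shRNA) = 28.380 − 15.180 = 13.200
ΔCt(Mmp1 shRNA) = 29.400 − 14.570 = 14.830
ΔΔCt = 14.830 − 13.200 = 1.630
Fold change = 2^(−1.630) = 0.3231

0.323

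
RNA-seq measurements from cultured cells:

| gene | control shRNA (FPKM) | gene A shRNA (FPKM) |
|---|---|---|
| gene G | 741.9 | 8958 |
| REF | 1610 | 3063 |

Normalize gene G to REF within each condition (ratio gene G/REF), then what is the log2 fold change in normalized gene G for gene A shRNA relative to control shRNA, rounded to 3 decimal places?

gene G/REF (control shRNA) = 741.9 / 1610 = 0.46081
gene G/REF (gene A shRNA) = 8958 / 3063 = 2.9246
Fold change = 2.9246 / 0.46081 = 6.3467
log2(6.3467) = 2.6660

2.666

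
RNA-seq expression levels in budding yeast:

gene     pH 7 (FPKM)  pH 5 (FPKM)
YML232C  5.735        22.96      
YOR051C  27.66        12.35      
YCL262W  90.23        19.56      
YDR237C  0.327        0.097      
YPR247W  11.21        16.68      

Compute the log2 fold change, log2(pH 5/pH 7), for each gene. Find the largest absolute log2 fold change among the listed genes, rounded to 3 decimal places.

2.206

log2(22.96/5.735) = 2.001  (YML232C)
log2(12.35/27.66) = -1.163  (YOR051C)
log2(19.56/90.23) = -2.206  (YCL262W)
log2(0.097/0.327) = -1.753  (YDR237C)
log2(16.68/11.21) = 0.573  (YPR247W)
The largest magnitude belongs to YCL262W.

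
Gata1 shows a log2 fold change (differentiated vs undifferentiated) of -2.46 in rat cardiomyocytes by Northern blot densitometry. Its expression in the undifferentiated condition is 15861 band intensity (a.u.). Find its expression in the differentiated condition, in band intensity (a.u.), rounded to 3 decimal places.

Fold change = 2^(-2.46) = 0.1817
differentiated expression = 15861 × 0.1817 = 2882.682

2882.682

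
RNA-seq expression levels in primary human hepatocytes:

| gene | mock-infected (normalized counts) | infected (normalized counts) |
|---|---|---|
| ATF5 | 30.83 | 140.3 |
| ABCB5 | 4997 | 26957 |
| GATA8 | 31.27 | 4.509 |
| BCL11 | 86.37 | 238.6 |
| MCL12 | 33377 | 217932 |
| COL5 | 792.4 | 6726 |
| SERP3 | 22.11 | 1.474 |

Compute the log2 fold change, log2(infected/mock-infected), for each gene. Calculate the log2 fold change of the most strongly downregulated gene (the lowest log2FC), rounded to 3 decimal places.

log2(140.3/30.83) = 2.186  (ATF5)
log2(26957/4997) = 2.432  (ABCB5)
log2(4.509/31.27) = -2.794  (GATA8)
log2(238.6/86.37) = 1.466  (BCL11)
log2(217932/33377) = 2.707  (MCL12)
log2(6726/792.4) = 3.085  (COL5)
log2(1.474/22.11) = -3.907  (SERP3)
SERP3 is most strongly downregulated.

-3.907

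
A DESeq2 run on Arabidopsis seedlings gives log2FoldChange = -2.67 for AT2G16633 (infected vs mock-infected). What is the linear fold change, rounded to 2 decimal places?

Fold change = 2^(-2.67) = 0.157

0.16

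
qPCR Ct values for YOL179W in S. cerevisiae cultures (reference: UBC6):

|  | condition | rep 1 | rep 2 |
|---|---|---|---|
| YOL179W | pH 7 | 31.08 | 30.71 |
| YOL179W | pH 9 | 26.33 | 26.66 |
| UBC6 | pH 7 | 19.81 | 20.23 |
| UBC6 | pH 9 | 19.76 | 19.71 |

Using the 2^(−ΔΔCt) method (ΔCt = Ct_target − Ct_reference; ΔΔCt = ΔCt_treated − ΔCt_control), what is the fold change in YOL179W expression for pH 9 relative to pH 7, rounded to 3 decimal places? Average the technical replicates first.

Mean Ct: YOL179W pH 7 30.895; YOL179W pH 9 26.495; UBC6 pH 7 20.020; UBC6 pH 9 19.735
ΔCt(pH 7) = 30.895 − 20.020 = 10.875
ΔCt(pH 9) = 26.495 − 19.735 = 6.760
ΔΔCt = 6.760 − 10.875 = -4.115
Fold change = 2^(−(-4.115)) = 2^4.115 = 17.3276

17.328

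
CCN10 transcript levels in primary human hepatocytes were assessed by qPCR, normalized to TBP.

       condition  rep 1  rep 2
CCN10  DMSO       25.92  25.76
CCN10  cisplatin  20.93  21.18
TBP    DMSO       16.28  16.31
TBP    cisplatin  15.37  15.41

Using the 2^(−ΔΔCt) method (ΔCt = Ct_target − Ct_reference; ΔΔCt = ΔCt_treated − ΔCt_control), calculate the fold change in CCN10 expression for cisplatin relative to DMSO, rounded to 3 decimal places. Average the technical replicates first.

14.723

Mean Ct: CCN10 DMSO 25.840; CCN10 cisplatin 21.055; TBP DMSO 16.295; TBP cisplatin 15.390
ΔCt(DMSO) = 25.840 − 16.295 = 9.545
ΔCt(cisplatin) = 21.055 − 15.390 = 5.665
ΔΔCt = 5.665 − 9.545 = -3.880
Fold change = 2^(−(-3.880)) = 2^3.880 = 14.7230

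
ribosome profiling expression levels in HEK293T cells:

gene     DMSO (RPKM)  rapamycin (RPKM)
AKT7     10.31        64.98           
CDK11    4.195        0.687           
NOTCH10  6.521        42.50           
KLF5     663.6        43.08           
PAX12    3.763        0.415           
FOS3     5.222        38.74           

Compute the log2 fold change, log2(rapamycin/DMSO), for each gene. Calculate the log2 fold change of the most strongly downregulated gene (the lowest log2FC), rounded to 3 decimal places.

-3.945

log2(64.98/10.31) = 2.656  (AKT7)
log2(0.687/4.195) = -2.610  (CDK11)
log2(42.50/6.521) = 2.704  (NOTCH10)
log2(43.08/663.6) = -3.945  (KLF5)
log2(0.415/3.763) = -3.181  (PAX12)
log2(38.74/5.222) = 2.891  (FOS3)
KLF5 is most strongly downregulated.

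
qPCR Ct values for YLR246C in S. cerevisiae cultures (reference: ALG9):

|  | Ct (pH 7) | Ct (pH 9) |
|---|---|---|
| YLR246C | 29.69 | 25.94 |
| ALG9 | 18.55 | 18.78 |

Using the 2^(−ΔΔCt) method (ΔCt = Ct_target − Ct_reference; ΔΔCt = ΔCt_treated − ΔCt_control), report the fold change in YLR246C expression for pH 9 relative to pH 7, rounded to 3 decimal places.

ΔCt(pH 7) = 29.690 − 18.550 = 11.140
ΔCt(pH 9) = 25.940 − 18.780 = 7.160
ΔΔCt = 7.160 − 11.140 = -3.980
Fold change = 2^(−(-3.980)) = 2^3.980 = 15.7797

15.780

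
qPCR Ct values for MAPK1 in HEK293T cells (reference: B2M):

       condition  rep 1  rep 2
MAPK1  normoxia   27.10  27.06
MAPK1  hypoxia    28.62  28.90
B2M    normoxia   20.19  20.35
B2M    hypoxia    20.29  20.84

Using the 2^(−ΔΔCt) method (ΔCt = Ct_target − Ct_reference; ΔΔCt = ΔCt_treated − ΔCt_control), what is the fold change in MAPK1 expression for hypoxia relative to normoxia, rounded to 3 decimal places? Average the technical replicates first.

Mean Ct: MAPK1 normoxia 27.080; MAPK1 hypoxia 28.760; B2M normoxia 20.270; B2M hypoxia 20.565
ΔCt(normoxia) = 27.080 − 20.270 = 6.810
ΔCt(hypoxia) = 28.760 − 20.565 = 8.195
ΔΔCt = 8.195 − 6.810 = 1.385
Fold change = 2^(−1.385) = 0.3829

0.383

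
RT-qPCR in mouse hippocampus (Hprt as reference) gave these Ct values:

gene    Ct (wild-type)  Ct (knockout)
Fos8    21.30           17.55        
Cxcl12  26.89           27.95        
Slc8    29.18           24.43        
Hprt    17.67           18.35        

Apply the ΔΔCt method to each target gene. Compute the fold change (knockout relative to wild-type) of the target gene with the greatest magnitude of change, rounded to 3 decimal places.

Fos8: ΔΔCt = (17.55−18.35) − (21.30−17.67) = -0.80 − 3.63 = -4.43; fold change = 2^4.43 = 21.556
Cxcl12: ΔΔCt = (27.95−18.35) − (26.89−17.67) = 9.60 − 9.22 = 0.38; fold change = 2^-0.38 = 0.768
Slc8: ΔΔCt = (24.43−18.35) − (29.18−17.67) = 6.08 − 11.51 = -5.43; fold change = 2^5.43 = 43.111
Slc8 has the largest |ΔΔCt| = 5.43.

43.111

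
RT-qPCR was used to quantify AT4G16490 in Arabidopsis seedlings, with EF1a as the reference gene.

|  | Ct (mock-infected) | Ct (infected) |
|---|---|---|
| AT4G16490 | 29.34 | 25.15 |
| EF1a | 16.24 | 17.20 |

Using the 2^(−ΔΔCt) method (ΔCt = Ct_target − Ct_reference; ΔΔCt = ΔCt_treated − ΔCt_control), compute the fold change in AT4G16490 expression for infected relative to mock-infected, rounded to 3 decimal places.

ΔCt(mock-infected) = 29.340 − 16.240 = 13.100
ΔCt(infected) = 25.150 − 17.200 = 7.950
ΔΔCt = 7.950 − 13.100 = -5.150
Fold change = 2^(−(-5.150)) = 2^5.150 = 35.5062

35.506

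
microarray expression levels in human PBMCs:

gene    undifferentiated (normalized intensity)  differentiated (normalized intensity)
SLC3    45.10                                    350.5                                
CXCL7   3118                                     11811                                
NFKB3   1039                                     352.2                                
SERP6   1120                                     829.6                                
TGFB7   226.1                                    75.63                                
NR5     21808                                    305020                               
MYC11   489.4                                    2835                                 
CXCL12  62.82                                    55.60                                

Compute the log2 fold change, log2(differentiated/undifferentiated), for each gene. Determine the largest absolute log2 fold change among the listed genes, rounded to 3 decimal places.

log2(350.5/45.10) = 2.958  (SLC3)
log2(11811/3118) = 1.921  (CXCL7)
log2(352.2/1039) = -1.561  (NFKB3)
log2(829.6/1120) = -0.433  (SERP6)
log2(75.63/226.1) = -1.580  (TGFB7)
log2(305020/21808) = 3.806  (NR5)
log2(2835/489.4) = 2.534  (MYC11)
log2(55.60/62.82) = -0.176  (CXCL12)
The largest magnitude belongs to NR5.

3.806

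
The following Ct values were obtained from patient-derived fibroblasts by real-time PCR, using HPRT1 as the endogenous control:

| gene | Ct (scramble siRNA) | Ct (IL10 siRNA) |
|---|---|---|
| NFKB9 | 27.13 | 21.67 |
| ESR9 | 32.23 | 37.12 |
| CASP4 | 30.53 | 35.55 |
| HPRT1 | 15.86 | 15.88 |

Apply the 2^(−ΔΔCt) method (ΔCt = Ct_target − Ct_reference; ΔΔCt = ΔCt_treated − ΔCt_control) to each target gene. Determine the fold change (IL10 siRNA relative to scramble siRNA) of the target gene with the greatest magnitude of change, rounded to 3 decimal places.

44.632

NFKB9: ΔΔCt = (21.67−15.88) − (27.13−15.86) = 5.79 − 11.27 = -5.48; fold change = 2^5.48 = 44.632
ESR9: ΔΔCt = (37.12−15.88) − (32.23−15.86) = 21.24 − 16.37 = 4.87; fold change = 2^-4.87 = 0.034
CASP4: ΔΔCt = (35.55−15.88) − (30.53−15.86) = 19.67 − 14.67 = 5.00; fold change = 2^-5.00 = 0.031
NFKB9 has the largest |ΔΔCt| = 5.48.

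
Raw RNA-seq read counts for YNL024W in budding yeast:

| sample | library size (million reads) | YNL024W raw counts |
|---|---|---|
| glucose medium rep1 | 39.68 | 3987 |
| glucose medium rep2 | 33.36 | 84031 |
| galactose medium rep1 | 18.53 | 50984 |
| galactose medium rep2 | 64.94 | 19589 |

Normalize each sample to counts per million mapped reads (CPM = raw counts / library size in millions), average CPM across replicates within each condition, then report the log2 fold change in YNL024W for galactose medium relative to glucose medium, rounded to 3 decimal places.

CPM(glucose medium rep1) = 3987 / 39.68 = 100.4788
CPM(glucose medium rep2) = 84031 / 33.36 = 2518.9149
CPM(galactose medium rep1) = 50984 / 18.53 = 2751.4301
CPM(galactose medium rep2) = 19589 / 64.94 = 301.6477
mean CPM(glucose medium) = 1309.6968; mean CPM(galactose medium) = 1526.5389
Fold change = 1526.5389 / 1309.6968 = 1.16557
log2(1.16557) = 0.2210

0.221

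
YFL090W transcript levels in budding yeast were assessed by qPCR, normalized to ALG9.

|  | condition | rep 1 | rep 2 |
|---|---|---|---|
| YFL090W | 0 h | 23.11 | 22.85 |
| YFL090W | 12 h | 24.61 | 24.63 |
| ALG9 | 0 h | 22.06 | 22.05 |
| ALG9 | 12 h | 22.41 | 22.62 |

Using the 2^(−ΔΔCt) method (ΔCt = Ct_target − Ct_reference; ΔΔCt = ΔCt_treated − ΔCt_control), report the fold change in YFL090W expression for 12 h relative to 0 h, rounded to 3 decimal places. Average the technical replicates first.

Mean Ct: YFL090W 0 h 22.980; YFL090W 12 h 24.620; ALG9 0 h 22.055; ALG9 12 h 22.515
ΔCt(0 h) = 22.980 − 22.055 = 0.925
ΔCt(12 h) = 24.620 − 22.515 = 2.105
ΔΔCt = 2.105 − 0.925 = 1.180
Fold change = 2^(−1.180) = 0.4414

0.441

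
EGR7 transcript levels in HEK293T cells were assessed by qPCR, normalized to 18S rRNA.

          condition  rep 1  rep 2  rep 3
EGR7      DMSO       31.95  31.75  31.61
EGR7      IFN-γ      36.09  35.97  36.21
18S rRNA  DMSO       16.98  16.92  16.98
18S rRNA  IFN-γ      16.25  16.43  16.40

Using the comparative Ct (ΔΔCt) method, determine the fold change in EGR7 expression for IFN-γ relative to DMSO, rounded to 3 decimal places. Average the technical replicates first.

Mean Ct: EGR7 DMSO 31.770; EGR7 IFN-γ 36.090; 18S rRNA DMSO 16.960; 18S rRNA IFN-γ 16.360
ΔCt(DMSO) = 31.770 − 16.960 = 14.810
ΔCt(IFN-γ) = 36.090 − 16.360 = 19.730
ΔΔCt = 19.730 − 14.810 = 4.920
Fold change = 2^(−4.920) = 0.0330

0.033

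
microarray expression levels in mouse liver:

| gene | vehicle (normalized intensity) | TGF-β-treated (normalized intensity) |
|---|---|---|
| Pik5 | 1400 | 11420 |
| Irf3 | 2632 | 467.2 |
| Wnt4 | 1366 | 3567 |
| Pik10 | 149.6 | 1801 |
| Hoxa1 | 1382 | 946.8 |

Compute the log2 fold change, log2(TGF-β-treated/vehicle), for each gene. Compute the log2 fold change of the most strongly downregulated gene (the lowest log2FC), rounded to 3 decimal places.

log2(11420/1400) = 3.028  (Pik5)
log2(467.2/2632) = -2.494  (Irf3)
log2(3567/1366) = 1.385  (Wnt4)
log2(1801/149.6) = 3.590  (Pik10)
log2(946.8/1382) = -0.546  (Hoxa1)
Irf3 is most strongly downregulated.

-2.494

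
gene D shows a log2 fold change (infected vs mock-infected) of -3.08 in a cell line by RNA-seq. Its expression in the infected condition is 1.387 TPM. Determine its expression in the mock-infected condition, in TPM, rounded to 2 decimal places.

Fold change = 2^(-3.08) = 0.1183
mock-infected expression = 1.387 / 0.1183 = 11.73

11.73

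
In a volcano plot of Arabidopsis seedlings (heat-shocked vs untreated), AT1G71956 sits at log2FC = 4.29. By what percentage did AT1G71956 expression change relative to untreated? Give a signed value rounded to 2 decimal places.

1856.22%

Fold change = 2^(4.29) = 19.5622
Percent change = (FC − 1) × 100% = (19.5622 − 1) × 100 = 1856.22%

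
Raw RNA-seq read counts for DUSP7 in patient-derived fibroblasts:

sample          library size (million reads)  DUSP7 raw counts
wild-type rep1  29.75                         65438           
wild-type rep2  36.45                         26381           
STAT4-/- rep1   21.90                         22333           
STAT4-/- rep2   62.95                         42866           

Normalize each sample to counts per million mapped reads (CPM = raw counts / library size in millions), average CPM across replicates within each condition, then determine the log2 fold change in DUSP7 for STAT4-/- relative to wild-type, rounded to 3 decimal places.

-0.781

CPM(wild-type rep1) = 65438 / 29.75 = 2199.5966
CPM(wild-type rep2) = 26381 / 36.45 = 723.7586
CPM(STAT4-/- rep1) = 22333 / 21.90 = 1019.7717
CPM(STAT4-/- rep2) = 42866 / 62.95 = 680.9531
mean CPM(wild-type) = 1461.6776; mean CPM(STAT4-/-) = 850.3624
Fold change = 850.3624 / 1461.6776 = 0.58177
log2(0.58177) = -0.7815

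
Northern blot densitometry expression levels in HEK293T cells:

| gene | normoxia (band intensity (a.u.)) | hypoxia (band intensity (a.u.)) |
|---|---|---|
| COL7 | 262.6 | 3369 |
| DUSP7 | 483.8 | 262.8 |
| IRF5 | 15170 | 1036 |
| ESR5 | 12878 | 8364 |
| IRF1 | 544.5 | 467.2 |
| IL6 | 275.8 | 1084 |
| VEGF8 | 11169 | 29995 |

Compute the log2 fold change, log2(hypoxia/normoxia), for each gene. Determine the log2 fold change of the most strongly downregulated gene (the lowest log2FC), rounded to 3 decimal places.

-3.872

log2(3369/262.6) = 3.681  (COL7)
log2(262.8/483.8) = -0.880  (DUSP7)
log2(1036/15170) = -3.872  (IRF5)
log2(8364/12878) = -0.623  (ESR5)
log2(467.2/544.5) = -0.221  (IRF1)
log2(1084/275.8) = 1.975  (IL6)
log2(29995/11169) = 1.425  (VEGF8)
IRF5 is most strongly downregulated.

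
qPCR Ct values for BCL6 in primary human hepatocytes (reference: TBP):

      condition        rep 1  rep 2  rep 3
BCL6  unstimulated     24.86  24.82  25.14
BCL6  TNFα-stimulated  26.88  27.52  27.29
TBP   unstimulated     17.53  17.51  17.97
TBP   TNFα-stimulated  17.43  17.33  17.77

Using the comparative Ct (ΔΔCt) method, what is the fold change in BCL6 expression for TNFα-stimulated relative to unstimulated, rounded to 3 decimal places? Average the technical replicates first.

Mean Ct: BCL6 unstimulated 24.940; BCL6 TNFα-stimulated 27.230; TBP unstimulated 17.670; TBP TNFα-stimulated 17.510
ΔCt(unstimulated) = 24.940 − 17.670 = 7.270
ΔCt(TNFα-stimulated) = 27.230 − 17.510 = 9.720
ΔΔCt = 9.720 − 7.270 = 2.450
Fold change = 2^(−2.450) = 0.1830

0.183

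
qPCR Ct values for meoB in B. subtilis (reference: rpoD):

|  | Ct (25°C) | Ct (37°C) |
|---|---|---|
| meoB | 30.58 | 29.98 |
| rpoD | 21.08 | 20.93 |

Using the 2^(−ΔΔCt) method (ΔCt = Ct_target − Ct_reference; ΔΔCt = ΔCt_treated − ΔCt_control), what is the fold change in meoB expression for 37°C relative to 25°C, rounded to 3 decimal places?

ΔCt(25°C) = 30.580 − 21.080 = 9.500
ΔCt(37°C) = 29.980 − 20.930 = 9.050
ΔΔCt = 9.050 − 9.500 = -0.450
Fold change = 2^(−(-0.450)) = 2^0.450 = 1.3660

1.366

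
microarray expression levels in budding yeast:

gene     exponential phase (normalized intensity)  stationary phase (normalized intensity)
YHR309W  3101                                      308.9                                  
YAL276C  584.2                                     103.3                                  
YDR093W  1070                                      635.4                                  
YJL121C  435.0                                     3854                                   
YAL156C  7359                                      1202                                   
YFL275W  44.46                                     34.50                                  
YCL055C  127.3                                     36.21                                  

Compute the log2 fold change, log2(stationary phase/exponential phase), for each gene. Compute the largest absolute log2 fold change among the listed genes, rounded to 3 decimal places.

log2(308.9/3101) = -3.328  (YHR309W)
log2(103.3/584.2) = -2.500  (YAL276C)
log2(635.4/1070) = -0.752  (YDR093W)
log2(3854/435.0) = 3.147  (YJL121C)
log2(1202/7359) = -2.614  (YAL156C)
log2(34.50/44.46) = -0.366  (YFL275W)
log2(36.21/127.3) = -1.814  (YCL055C)
The largest magnitude belongs to YHR309W.

3.328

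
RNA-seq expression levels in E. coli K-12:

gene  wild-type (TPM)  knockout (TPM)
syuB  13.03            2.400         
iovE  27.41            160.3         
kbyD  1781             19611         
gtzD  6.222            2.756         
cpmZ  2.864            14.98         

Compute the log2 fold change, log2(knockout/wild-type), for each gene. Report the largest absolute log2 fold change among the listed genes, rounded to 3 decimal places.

3.461

log2(2.400/13.03) = -2.441  (syuB)
log2(160.3/27.41) = 2.548  (iovE)
log2(19611/1781) = 3.461  (kbyD)
log2(2.756/6.222) = -1.175  (gtzD)
log2(14.98/2.864) = 2.387  (cpmZ)
The largest magnitude belongs to kbyD.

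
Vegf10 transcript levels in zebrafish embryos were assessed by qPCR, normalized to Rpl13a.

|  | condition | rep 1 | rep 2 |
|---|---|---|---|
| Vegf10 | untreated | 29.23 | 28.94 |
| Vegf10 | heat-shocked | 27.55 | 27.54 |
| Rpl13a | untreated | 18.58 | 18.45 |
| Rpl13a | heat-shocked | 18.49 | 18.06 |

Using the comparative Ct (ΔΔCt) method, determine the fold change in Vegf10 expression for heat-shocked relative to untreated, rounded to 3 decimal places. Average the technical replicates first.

2.462

Mean Ct: Vegf10 untreated 29.085; Vegf10 heat-shocked 27.545; Rpl13a untreated 18.515; Rpl13a heat-shocked 18.275
ΔCt(untreated) = 29.085 − 18.515 = 10.570
ΔCt(heat-shocked) = 27.545 − 18.275 = 9.270
ΔΔCt = 9.270 − 10.570 = -1.300
Fold change = 2^(−(-1.300)) = 2^1.300 = 2.4623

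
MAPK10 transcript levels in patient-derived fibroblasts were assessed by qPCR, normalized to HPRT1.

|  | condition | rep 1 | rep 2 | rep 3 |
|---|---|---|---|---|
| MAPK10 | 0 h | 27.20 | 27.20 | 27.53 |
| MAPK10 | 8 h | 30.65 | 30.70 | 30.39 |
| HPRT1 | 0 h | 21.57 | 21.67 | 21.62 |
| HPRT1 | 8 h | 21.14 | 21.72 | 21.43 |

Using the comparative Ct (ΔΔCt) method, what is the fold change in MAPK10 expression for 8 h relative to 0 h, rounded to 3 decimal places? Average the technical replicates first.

Mean Ct: MAPK10 0 h 27.310; MAPK10 8 h 30.580; HPRT1 0 h 21.620; HPRT1 8 h 21.430
ΔCt(0 h) = 27.310 − 21.620 = 5.690
ΔCt(8 h) = 30.580 − 21.430 = 9.150
ΔΔCt = 9.150 − 5.690 = 3.460
Fold change = 2^(−3.460) = 0.0909

0.091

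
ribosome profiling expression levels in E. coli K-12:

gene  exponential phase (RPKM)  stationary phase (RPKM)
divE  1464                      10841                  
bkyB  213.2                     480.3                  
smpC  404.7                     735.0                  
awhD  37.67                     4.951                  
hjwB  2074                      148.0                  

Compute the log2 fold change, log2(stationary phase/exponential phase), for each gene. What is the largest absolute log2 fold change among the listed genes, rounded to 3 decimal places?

log2(10841/1464) = 2.889  (divE)
log2(480.3/213.2) = 1.172  (bkyB)
log2(735.0/404.7) = 0.861  (smpC)
log2(4.951/37.67) = -2.928  (awhD)
log2(148.0/2074) = -3.809  (hjwB)
The largest magnitude belongs to hjwB.

3.809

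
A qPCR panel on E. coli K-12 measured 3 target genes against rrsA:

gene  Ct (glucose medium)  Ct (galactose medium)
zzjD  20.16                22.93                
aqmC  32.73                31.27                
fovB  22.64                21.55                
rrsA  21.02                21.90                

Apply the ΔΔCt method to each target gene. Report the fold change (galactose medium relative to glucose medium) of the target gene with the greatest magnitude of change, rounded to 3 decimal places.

zzjD: ΔΔCt = (22.93−21.90) − (20.16−21.02) = 1.03 − (-0.86) = 1.89; fold change = 2^-1.89 = 0.270
aqmC: ΔΔCt = (31.27−21.90) − (32.73−21.02) = 9.37 − 11.71 = -2.34; fold change = 2^2.34 = 5.063
fovB: ΔΔCt = (21.55−21.90) − (22.64−21.02) = -0.35 − 1.62 = -1.97; fold change = 2^1.97 = 3.918
aqmC has the largest |ΔΔCt| = 2.34.

5.063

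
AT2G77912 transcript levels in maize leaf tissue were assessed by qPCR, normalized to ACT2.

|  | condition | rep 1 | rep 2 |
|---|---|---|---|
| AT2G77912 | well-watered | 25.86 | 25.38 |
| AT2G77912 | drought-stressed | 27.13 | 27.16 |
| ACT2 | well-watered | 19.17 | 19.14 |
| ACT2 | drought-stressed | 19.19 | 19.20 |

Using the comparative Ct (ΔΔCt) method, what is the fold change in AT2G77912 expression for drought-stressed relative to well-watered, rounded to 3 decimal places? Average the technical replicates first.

Mean Ct: AT2G77912 well-watered 25.620; AT2G77912 drought-stressed 27.145; ACT2 well-watered 19.155; ACT2 drought-stressed 19.195
ΔCt(well-watered) = 25.620 − 19.155 = 6.465
ΔCt(drought-stressed) = 27.145 − 19.195 = 7.950
ΔΔCt = 7.950 − 6.465 = 1.485
Fold change = 2^(−1.485) = 0.3572

0.357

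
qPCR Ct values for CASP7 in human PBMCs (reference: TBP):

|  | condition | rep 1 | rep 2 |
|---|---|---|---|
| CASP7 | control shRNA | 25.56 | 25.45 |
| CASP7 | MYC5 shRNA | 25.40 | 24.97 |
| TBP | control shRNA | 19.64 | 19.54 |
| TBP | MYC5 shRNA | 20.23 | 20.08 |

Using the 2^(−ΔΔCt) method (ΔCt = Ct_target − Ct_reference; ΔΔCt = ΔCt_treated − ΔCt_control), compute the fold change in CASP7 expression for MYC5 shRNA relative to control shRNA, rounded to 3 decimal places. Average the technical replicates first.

1.847

Mean Ct: CASP7 control shRNA 25.505; CASP7 MYC5 shRNA 25.185; TBP control shRNA 19.590; TBP MYC5 shRNA 20.155
ΔCt(control shRNA) = 25.505 − 19.590 = 5.915
ΔCt(MYC5 shRNA) = 25.185 − 20.155 = 5.030
ΔΔCt = 5.030 − 5.915 = -0.885
Fold change = 2^(−(-0.885)) = 2^0.885 = 1.8468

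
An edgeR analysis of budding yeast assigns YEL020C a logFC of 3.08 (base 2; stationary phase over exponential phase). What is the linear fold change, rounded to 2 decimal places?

Fold change = 2^(3.08) = 8.456

8.46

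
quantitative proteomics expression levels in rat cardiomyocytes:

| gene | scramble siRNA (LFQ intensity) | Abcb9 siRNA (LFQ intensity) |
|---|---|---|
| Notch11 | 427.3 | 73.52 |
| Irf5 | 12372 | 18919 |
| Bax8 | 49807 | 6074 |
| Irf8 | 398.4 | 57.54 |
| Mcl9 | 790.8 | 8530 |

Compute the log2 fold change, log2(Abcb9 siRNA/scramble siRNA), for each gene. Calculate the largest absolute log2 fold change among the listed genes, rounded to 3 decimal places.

3.431

log2(73.52/427.3) = -2.539  (Notch11)
log2(18919/12372) = 0.613  (Irf5)
log2(6074/49807) = -3.036  (Bax8)
log2(57.54/398.4) = -2.792  (Irf8)
log2(8530/790.8) = 3.431  (Mcl9)
The largest magnitude belongs to Mcl9.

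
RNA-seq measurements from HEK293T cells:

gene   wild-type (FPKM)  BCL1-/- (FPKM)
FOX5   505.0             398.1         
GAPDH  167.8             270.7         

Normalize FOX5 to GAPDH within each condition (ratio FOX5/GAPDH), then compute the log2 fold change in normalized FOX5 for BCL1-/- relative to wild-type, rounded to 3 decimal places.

FOX5/GAPDH (wild-type) = 505.0 / 167.8 = 3.0095
FOX5/GAPDH (BCL1-/-) = 398.1 / 270.7 = 1.4706
Fold change = 1.4706 / 3.0095 = 0.4887
log2(0.4887) = -1.0331

-1.033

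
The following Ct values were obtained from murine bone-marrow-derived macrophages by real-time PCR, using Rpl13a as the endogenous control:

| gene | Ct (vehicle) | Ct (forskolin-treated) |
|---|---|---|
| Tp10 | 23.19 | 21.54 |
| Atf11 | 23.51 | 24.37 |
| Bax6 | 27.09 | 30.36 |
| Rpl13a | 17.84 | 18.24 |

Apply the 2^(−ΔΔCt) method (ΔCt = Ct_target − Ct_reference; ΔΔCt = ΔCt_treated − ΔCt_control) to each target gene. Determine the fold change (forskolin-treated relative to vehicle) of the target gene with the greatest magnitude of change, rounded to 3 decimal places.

0.137

Tp10: ΔΔCt = (21.54−18.24) − (23.19−17.84) = 3.30 − 5.35 = -2.05; fold change = 2^2.05 = 4.141
Atf11: ΔΔCt = (24.37−18.24) − (23.51−17.84) = 6.13 − 5.67 = 0.46; fold change = 2^-0.46 = 0.727
Bax6: ΔΔCt = (30.36−18.24) − (27.09−17.84) = 12.12 − 9.25 = 2.87; fold change = 2^-2.87 = 0.137
Bax6 has the largest |ΔΔCt| = 2.87.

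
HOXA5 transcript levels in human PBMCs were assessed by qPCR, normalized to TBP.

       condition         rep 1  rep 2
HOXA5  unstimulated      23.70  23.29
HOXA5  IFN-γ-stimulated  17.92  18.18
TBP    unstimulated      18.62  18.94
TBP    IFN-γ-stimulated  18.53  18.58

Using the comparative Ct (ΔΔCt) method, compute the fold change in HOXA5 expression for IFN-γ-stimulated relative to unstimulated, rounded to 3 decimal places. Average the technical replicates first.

37.271

Mean Ct: HOXA5 unstimulated 23.495; HOXA5 IFN-γ-stimulated 18.050; TBP unstimulated 18.780; TBP IFN-γ-stimulated 18.555
ΔCt(unstimulated) = 23.495 − 18.780 = 4.715
ΔCt(IFN-γ-stimulated) = 18.050 − 18.555 = -0.505
ΔΔCt = -0.505 − 4.715 = -5.220
Fold change = 2^(−(-5.220)) = 2^5.220 = 37.2715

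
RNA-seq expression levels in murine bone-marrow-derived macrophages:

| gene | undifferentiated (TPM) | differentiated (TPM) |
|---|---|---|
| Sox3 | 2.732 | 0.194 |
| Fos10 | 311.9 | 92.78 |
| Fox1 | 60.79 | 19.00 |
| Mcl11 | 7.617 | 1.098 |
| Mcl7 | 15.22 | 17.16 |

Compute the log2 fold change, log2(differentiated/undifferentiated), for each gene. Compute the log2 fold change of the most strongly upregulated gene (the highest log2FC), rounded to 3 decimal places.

log2(0.194/2.732) = -3.816  (Sox3)
log2(92.78/311.9) = -1.749  (Fos10)
log2(19.00/60.79) = -1.678  (Fox1)
log2(1.098/7.617) = -2.794  (Mcl11)
log2(17.16/15.22) = 0.173  (Mcl7)
Mcl7 is most strongly upregulated.

0.173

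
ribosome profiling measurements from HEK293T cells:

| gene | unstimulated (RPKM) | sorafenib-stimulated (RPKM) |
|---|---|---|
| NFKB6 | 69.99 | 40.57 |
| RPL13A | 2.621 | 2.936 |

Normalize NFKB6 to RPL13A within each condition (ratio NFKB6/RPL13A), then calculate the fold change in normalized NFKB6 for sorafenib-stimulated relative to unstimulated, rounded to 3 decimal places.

NFKB6/RPL13A (unstimulated) = 69.99 / 2.621 = 26.704
NFKB6/RPL13A (sorafenib-stimulated) = 40.57 / 2.936 = 13.818
Fold change = 13.818 / 26.704 = 0.5175

0.517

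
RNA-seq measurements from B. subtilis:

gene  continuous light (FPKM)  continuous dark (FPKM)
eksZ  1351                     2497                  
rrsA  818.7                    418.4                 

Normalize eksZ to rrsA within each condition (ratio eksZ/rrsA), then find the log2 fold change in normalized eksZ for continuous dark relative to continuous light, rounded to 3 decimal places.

eksZ/rrsA (continuous light) = 1351 / 818.7 = 1.6502
eksZ/rrsA (continuous dark) = 2497 / 418.4 = 5.968
Fold change = 5.968 / 1.6502 = 3.6166
log2(3.6166) = 1.8546

1.855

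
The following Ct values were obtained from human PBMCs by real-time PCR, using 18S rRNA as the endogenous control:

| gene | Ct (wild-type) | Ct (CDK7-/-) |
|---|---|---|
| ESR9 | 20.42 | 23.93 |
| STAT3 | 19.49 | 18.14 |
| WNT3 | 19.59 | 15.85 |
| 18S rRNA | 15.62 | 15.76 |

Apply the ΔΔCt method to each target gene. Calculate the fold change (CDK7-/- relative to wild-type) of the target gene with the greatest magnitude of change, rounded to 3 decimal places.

ESR9: ΔΔCt = (23.93−15.76) − (20.42−15.62) = 8.17 − 4.80 = 3.37; fold change = 2^-3.37 = 0.097
STAT3: ΔΔCt = (18.14−15.76) − (19.49−15.62) = 2.38 − 3.87 = -1.49; fold change = 2^1.49 = 2.809
WNT3: ΔΔCt = (15.85−15.76) − (19.59−15.62) = 0.09 − 3.97 = -3.88; fold change = 2^3.88 = 14.723
WNT3 has the largest |ΔΔCt| = 3.88.

14.723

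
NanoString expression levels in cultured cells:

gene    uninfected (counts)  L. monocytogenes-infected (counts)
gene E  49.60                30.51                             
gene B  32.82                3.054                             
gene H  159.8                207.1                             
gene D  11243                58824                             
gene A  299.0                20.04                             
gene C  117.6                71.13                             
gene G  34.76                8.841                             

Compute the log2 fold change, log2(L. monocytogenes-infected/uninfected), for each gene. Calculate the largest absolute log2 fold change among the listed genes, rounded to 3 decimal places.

log2(30.51/49.60) = -0.701  (gene E)
log2(3.054/32.82) = -3.426  (gene B)
log2(207.1/159.8) = 0.374  (gene H)
log2(58824/11243) = 2.387  (gene D)
log2(20.04/299.0) = -3.899  (gene A)
log2(71.13/117.6) = -0.725  (gene C)
log2(8.841/34.76) = -1.975  (gene G)
The largest magnitude belongs to gene A.

3.899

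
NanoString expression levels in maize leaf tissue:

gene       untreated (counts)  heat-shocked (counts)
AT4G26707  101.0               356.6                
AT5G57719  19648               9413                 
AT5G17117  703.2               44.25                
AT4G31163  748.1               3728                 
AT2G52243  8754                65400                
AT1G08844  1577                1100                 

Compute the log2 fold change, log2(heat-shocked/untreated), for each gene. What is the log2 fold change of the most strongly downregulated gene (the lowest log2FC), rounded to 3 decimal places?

log2(356.6/101.0) = 1.820  (AT4G26707)
log2(9413/19648) = -1.062  (AT5G57719)
log2(44.25/703.2) = -3.990  (AT5G17117)
log2(3728/748.1) = 2.317  (AT4G31163)
log2(65400/8754) = 2.901  (AT2G52243)
log2(1100/1577) = -0.520  (AT1G08844)
AT5G17117 is most strongly downregulated.

-3.990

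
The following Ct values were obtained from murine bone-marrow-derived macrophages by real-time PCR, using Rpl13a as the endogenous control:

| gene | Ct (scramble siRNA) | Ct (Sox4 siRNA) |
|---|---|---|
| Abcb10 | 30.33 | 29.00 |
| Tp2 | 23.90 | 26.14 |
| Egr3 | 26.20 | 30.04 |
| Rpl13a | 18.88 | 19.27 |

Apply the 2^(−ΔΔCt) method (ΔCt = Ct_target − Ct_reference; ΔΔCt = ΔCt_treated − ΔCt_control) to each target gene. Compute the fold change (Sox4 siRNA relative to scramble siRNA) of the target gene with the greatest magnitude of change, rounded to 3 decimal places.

Abcb10: ΔΔCt = (29.00−19.27) − (30.33−18.88) = 9.73 − 11.45 = -1.72; fold change = 2^1.72 = 3.294
Tp2: ΔΔCt = (26.14−19.27) − (23.90−18.88) = 6.87 − 5.02 = 1.85; fold change = 2^-1.85 = 0.277
Egr3: ΔΔCt = (30.04−19.27) − (26.20−18.88) = 10.77 − 7.32 = 3.45; fold change = 2^-3.45 = 0.092
Egr3 has the largest |ΔΔCt| = 3.45.

0.092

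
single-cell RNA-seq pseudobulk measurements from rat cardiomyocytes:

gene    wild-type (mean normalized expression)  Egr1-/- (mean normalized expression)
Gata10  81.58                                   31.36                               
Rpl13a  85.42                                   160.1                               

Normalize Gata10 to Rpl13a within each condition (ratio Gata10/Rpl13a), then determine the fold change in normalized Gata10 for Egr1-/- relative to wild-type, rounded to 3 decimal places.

0.205

Gata10/Rpl13a (wild-type) = 81.58 / 85.42 = 0.95505
Gata10/Rpl13a (Egr1-/-) = 31.36 / 160.1 = 0.19588
Fold change = 0.19588 / 0.95505 = 0.2051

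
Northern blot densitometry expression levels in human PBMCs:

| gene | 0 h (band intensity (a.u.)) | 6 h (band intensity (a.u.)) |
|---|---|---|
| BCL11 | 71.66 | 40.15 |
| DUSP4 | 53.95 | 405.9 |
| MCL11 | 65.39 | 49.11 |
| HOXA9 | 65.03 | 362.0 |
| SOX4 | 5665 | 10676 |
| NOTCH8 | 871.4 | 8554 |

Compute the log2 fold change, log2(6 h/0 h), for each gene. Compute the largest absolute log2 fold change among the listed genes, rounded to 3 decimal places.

3.295

log2(40.15/71.66) = -0.836  (BCL11)
log2(405.9/53.95) = 2.911  (DUSP4)
log2(49.11/65.39) = -0.413  (MCL11)
log2(362.0/65.03) = 2.477  (HOXA9)
log2(10676/5665) = 0.914  (SOX4)
log2(8554/871.4) = 3.295  (NOTCH8)
The largest magnitude belongs to NOTCH8.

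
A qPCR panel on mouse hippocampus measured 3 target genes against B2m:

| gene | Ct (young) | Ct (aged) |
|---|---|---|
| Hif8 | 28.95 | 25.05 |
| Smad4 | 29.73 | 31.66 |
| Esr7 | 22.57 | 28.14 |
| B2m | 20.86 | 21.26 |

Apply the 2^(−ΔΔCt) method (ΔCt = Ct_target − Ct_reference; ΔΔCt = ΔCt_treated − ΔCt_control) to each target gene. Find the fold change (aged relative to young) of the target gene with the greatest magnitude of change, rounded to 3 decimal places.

0.028

Hif8: ΔΔCt = (25.05−21.26) − (28.95−20.86) = 3.79 − 8.09 = -4.30; fold change = 2^4.30 = 19.698
Smad4: ΔΔCt = (31.66−21.26) − (29.73−20.86) = 10.40 − 8.87 = 1.53; fold change = 2^-1.53 = 0.346
Esr7: ΔΔCt = (28.14−21.26) − (22.57−20.86) = 6.88 − 1.71 = 5.17; fold change = 2^-5.17 = 0.028
Esr7 has the largest |ΔΔCt| = 5.17.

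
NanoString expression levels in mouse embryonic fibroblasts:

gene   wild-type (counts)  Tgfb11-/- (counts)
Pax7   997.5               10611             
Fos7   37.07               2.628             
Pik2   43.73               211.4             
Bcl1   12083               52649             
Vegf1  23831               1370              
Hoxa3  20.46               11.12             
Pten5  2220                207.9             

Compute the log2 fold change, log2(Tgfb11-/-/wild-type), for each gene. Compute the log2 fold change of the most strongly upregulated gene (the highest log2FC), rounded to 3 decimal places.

log2(10611/997.5) = 3.411  (Pax7)
log2(2.628/37.07) = -3.818  (Fos7)
log2(211.4/43.73) = 2.273  (Pik2)
log2(52649/12083) = 2.123  (Bcl1)
log2(1370/23831) = -4.121  (Vegf1)
log2(11.12/20.46) = -0.880  (Hoxa3)
log2(207.9/2220) = -3.417  (Pten5)
Pax7 is most strongly upregulated.

3.411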